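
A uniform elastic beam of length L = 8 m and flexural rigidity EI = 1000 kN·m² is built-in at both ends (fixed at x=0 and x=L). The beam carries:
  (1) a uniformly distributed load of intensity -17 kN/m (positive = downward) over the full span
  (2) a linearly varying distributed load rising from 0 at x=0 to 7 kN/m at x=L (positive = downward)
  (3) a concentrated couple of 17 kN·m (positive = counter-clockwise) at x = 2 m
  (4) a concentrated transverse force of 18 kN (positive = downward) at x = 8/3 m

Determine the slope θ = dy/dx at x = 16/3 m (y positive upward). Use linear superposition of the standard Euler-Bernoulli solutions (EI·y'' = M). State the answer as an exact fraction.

Load 1 — uniform load w=-17 kN/m over full span:
  θ_1 = -wx(L-x)(L-2x)/(12EI) = -(-17)·(16/3)·(8-(16/3))·(8-2·(16/3))/(12·1000) = -544/10125 rad
Load 2 — triangular load w₀=7 kN/m (0→w₀ over full span):
  θ_2 = -w₀(2x(L-x)(L-2x)(x+2L)+x²(L-x)²)/(120LEI) = -7·(2·(16/3)·(8-(16/3))·(8-2·(16/3))·((16/3)+2·8)+(16/3)²·(8-(16/3))²)/(120·8·1000) = 1568/151875 rad
Load 3 — applied couple M₀=17 kN·m at a=2 m (b=L-a=6):
  θ_3 = (R_Ax²/2 - M_Ax - M₀(x-a))/EI  [x>a] with R_A=153/64, M_A=-51/16 = ((153/64)·(16/3)²/2 - (-51/16)·(16/3) - 17·((16/3)-2))/1000 = -17/3000 rad
Load 4 — point force P=18 kN at a=8/3 m (b=L-a=16/3):
  θ_4 = Pa²(L-x)(2bL-(3b+a)(L-x))/(2L³EI)  [x>a] = 18·(8/3)²·(8-(16/3))·(2·(16/3)·8-(3·(16/3)+(8/3))·(8-(16/3)))/(2·8³·1000) = 8/675 rad
Superposition: θ = Σ θ_i = -45221/1215000 rad ≈ -0.037219 rad

θ(16/3) = -45221/1215000 rad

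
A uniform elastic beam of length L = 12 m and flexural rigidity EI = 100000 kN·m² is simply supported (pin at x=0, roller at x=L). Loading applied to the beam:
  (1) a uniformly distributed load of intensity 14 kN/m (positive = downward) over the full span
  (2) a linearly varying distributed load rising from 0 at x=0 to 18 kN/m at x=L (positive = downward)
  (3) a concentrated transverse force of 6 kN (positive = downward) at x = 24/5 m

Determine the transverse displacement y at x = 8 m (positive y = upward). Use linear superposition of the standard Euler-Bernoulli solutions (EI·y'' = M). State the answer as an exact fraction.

y(8) = -65968/1171875 m

Load 1 — uniform load w=14 kN/m over full span:
  y_1 = -wx(L³-2Lx²+x³)/(24EI) = -14·8·(12³-2·12·8²+8³)/(24·100000) = -308/9375 m
Load 2 — triangular load w₀=18 kN/m (0→w₀ over full span):
  y_2 = -w₀x(7L⁴-10L²x²+3x⁴)/(360LEI) = -18·8·(7·12⁴-10·12²·8²+3·8⁴)/(360·12·100000) = -68/3125 m
Load 3 — point force P=6 kN at a=24/5 m (b=L-a=36/5):
  y_3 = -Pa(L-x)(2Lx-a²-x²)/(6LEI)  [x>a] = -6·(24/5)·(12-8)·(2·12·8-(24/5)²-8²)/(6·12·100000) = -656/390625 m
Superposition: y = Σ y_i = -65968/1171875 m ≈ -0.056293 m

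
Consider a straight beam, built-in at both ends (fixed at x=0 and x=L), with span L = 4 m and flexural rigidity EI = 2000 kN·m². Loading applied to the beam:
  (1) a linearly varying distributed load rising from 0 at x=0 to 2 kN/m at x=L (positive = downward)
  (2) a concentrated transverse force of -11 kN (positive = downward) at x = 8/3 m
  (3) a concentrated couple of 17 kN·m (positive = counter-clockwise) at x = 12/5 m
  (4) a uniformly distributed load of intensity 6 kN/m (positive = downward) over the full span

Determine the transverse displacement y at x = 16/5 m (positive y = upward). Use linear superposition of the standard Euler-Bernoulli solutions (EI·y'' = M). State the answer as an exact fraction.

y(16/5) = -66929/316406250 m

Load 1 — triangular load w₀=2 kN/m (0→w₀ over full span):
  y_1 = -w₀x²(L-x)²(x+2L)/(120LEI) = -2·(16/5)²·(4-(16/5))²·((16/5)+2·4)/(120·4·2000) = -896/5859375 m
Load 2 — point force P=-11 kN at a=8/3 m (b=L-a=4/3):
  y_2 = -Pa²(L-x)²(3bL-(3b+a)(L-x))/(6L³EI)  [x>a] = -(-11)·(8/3)²·(4-(16/5))²·(3·(4/3)·4-(3·(4/3)+(8/3))·(4-(16/5)))/(6·4³·2000) = 176/253125 m
Load 3 — applied couple M₀=17 kN·m at a=12/5 m (b=L-a=8/5):
  y_3 = (R_Ax³/6 - M_Ax²/2 - M₀(x-a)²/2)/EI  [x>a] with R_A=153/25, M_A=136/25 = ((153/25)·(16/5)³/6 - (136/25)·(16/5)²/2 - 17·((16/5)-(12/5))²/2)/2000 = 51/781250 m
Load 4 — uniform load w=6 kN/m over full span:
  y_4 = -wx²(L-x)²/(24EI) = -6·(16/5)²·(4-(16/5))²/(24·2000) = -64/78125 m
Superposition: y = Σ y_i = -66929/316406250 m ≈ -0.000212 m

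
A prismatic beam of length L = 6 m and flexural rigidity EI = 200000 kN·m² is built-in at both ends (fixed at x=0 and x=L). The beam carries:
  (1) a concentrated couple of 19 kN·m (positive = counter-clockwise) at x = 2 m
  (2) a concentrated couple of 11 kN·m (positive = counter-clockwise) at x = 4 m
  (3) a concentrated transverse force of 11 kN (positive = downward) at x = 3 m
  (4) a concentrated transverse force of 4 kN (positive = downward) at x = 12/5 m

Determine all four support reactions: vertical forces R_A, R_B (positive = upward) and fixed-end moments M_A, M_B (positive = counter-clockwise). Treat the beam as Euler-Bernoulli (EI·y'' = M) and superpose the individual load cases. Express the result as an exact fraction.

Load 1 — applied couple M₀=19 kN·m at a=2 m (b=L-a=4):
  R_A = 6M₀ab/L³ = 6·19·2·4/6³ = 38/9 kN
  M_A = M₀b(2a-b)/L² = 19·4·(2·2-4)/6² = 0 kN·m
  R_B = -6M₀ab/L³ = -6·19·2·4/6³ = -38/9 kN
  M_B = M₀a(2b-a)/L² = 19·2·(2·4-2)/6² = 19/3 kN·m
Load 2 — applied couple M₀=11 kN·m at a=4 m (b=L-a=2):
  R_A = 6M₀ab/L³ = 6·11·4·2/6³ = 22/9 kN
  M_A = M₀b(2a-b)/L² = 11·2·(2·4-2)/6² = 11/3 kN·m
  R_B = -6M₀ab/L³ = -6·11·4·2/6³ = -22/9 kN
  M_B = M₀a(2b-a)/L² = 11·4·(2·2-4)/6² = 0 kN·m
Load 3 — point force P=11 kN at a=3 m (b=L-a=3):
  R_A = Pb²(3a+b)/L³ = 11·3²·(3·3+3)/6³ = 11/2 kN
  M_A = Pab²/L² = 11·3·3²/6² = 33/4 kN·m
  R_B = Pa²(a+3b)/L³ = 11·3²·(3+3·3)/6³ = 11/2 kN
  M_B = -Pa²b/L² = -11·3²·3/6² = -33/4 kN·m
Load 4 — point force P=4 kN at a=12/5 m (b=L-a=18/5):
  R_A = Pb²(3a+b)/L³ = 4·(18/5)²·(3·(12/5)+(18/5))/6³ = 324/125 kN
  M_A = Pab²/L² = 4·(12/5)·(18/5)²/6² = 432/125 kN·m
  R_B = Pa²(a+3b)/L³ = 4·(12/5)²·((12/5)+3·(18/5))/6³ = 176/125 kN
  M_B = -Pa²b/L² = -4·(12/5)²·(18/5)/6² = -288/125 kN·m
Superposition: R_A = 11069/750 kN, M_A = 23059/1500 kN·m, R_B = 181/750 kN, M_B = -6331/1500 kN·m

R_A = 11069/750 kN, M_A = 23059/1500 kN·m, R_B = 181/750 kN, M_B = -6331/1500 kN·m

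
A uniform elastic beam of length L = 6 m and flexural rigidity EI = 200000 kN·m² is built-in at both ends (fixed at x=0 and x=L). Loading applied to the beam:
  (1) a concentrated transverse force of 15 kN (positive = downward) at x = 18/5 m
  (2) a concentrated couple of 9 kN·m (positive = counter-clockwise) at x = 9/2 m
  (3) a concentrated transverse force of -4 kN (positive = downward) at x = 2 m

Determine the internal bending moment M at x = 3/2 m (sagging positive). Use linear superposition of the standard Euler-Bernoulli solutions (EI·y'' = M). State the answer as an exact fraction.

Load 1 — point force P=15 kN at a=18/5 m (b=L-a=12/5):
  M_1 = Pb²(3a+b)x/L³ - Pab²/L²  [x≤a] = 15·(12/5)²·(3·(18/5)+(12/5))·(3/2)/6³ - 15·(18/5)·(12/5)²/6² = -18/25 kN·m
Load 2 — applied couple M₀=9 kN·m at a=9/2 m (b=L-a=3/2):
  M_2 = R_Ax - M_A  [x≤a] with R_A=27/16, M_A=45/16 = (27/16)·(3/2) - (45/16) = -9/32 kN·m
Load 3 — point force P=-4 kN at a=2 m (b=L-a=4):
  M_3 = Pb²(3a+b)x/L³ - Pab²/L²  [x≤a] = (-4)·4²·(3·2+4)·(3/2)/6³ - (-4)·2·4²/6² = -8/9 kN·m
Superposition: M = Σ M_i = -13609/7200 kN·m ≈ -1.890139 kN·m

M(3/2) = -13609/7200 kN·m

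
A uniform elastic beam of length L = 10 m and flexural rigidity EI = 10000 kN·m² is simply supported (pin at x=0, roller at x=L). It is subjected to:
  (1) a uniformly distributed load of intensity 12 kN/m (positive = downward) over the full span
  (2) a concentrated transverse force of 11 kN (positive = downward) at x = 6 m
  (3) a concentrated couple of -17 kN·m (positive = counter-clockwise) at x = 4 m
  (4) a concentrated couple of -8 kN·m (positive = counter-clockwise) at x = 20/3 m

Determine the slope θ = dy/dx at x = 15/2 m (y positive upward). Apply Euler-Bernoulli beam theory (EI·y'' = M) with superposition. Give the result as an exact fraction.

Load 1 — uniform load w=12 kN/m over full span:
  θ_1 = -w(L³-6Lx²+4x³)/(24EI) = -12·(10³-6·10·(15/2)²+4·(15/2)³)/(24·10000) = 11/320 rad
Load 2 — point force P=11 kN at a=6 m (b=L-a=4):
  θ_2 = -Pa(2L²-6Lx+3x²+a²)/(6LEI)  [x>a] = -11·6·(2·10²-6·10·(15/2)+3·(15/2)²+6²)/(6·10·10000) = 1991/400000 rad
Load 3 — applied couple M₀=-17 kN·m at a=4 m (b=L-a=6):
  θ_3 = (M₀x²/(2L)-M₀(x-a)+C₁)/EI  [x>a] with C₁=M₀(3b²-L²)/(6L)=-34/15 = ((-17)·(15/2)²/(2·10)-(-17)·((15/2)-4)+(-34/15))/10000 = 2261/2400000 rad
Load 4 — applied couple M₀=-8 kN·m at a=20/3 m (b=L-a=10/3):
  θ_4 = (M₀x²/(2L)-M₀(x-a)+C₁)/EI  [x>a] with C₁=M₀(3b²-L²)/(6L)=80/9 = ((-8)·(15/2)²/(2·10)-(-8)·((15/2)-(20/3))+(80/9))/10000 = -1/1440 rad
Superposition: θ = Σ θ_i = 285121/7200000 rad ≈ 0.039600 rad

θ(15/2) = 285121/7200000 rad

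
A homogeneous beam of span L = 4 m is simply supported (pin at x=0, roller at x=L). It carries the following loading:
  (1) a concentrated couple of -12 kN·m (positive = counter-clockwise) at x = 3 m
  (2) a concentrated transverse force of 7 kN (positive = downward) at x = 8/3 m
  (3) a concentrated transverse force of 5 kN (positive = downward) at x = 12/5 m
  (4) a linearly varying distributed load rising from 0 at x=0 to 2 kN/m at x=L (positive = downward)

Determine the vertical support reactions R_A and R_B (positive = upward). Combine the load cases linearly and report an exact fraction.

R_A = 8/3 kN, R_B = 40/3 kN

Load 1 — applied couple M₀=-12 kN·m at a=3 m (b=L-a=1):
  R_A = M₀/L = (-12)/4 = -3 kN
  R_B = -M₀/L = -(-12)/4 = 3 kN
Load 2 — point force P=7 kN at a=8/3 m (b=L-a=4/3):
  R_A = Pb/L = 7·(4/3)/4 = 7/3 kN
  R_B = Pa/L = 7·(8/3)/4 = 14/3 kN
Load 3 — point force P=5 kN at a=12/5 m (b=L-a=8/5):
  R_A = Pb/L = 5·(8/5)/4 = 2 kN
  R_B = Pa/L = 5·(12/5)/4 = 3 kN
Load 4 — triangular load w₀=2 kN/m (0→w₀ over full span):
  R_A = w₀L/6 = 2·4/6 = 4/3 kN
  R_B = w₀L/3 = 2·4/3 = 8/3 kN
Superposition: R_A = 8/3 kN, R_B = 40/3 kN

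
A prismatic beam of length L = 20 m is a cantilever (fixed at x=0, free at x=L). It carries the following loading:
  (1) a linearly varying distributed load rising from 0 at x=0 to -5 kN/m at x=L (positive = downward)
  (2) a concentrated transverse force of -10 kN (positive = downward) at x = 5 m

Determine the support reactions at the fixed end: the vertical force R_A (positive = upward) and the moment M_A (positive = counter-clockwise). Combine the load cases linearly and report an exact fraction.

R_A = -60 kN, M_A = -2150/3 kN·m

Load 1 — triangular load w₀=-5 kN/m (0→w₀ over full span):
  R_A = w₀L/2 = (-5)·20/2 = -50 kN
  M_A = w₀L²/3 = (-5)·20²/3 = -2000/3 kN·m
Load 2 — point force P=-10 kN at a=5 m (b=L-a=15):
  R_A = P = (-10) = -10 kN
  M_A = Pa = (-10)·5 = -50 kN·m
Superposition: R_A = -60 kN, M_A = -2150/3 kN·m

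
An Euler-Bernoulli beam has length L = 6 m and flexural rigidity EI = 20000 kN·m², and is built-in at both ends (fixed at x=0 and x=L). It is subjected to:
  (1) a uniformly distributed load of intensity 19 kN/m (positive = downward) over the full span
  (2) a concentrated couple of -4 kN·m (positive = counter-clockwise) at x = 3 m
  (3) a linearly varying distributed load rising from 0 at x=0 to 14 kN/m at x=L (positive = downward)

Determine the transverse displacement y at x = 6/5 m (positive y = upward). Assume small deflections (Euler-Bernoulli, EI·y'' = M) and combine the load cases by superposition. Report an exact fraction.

Load 1 — uniform load w=19 kN/m over full span:
  y_1 = -wx²(L-x)²/(24EI) = -19·(6/5)²·(6-(6/5))²/(24·20000) = -513/390625 m
Load 2 — applied couple M₀=-4 kN·m at a=3 m (b=L-a=3):
  y_2 = (R_Ax³/6 - M_Ax²/2)/EI  [x≤a] with R_A=-1, M_A=-1 = ((-1)·(6/5)³/6 - (-1)·(6/5)²/2)/20000 = 27/1250000 m
Load 3 — triangular load w₀=14 kN/m (0→w₀ over full span):
  y_3 = -w₀x²(L-x)²(x+2L)/(120LEI) = -14·(6/5)²·(6-(6/5))²·((6/5)+2·6)/(120·6·20000) = -4158/9765625 m
Superposition: y = Σ y_i = -268353/156250000 m ≈ -0.001717 m

y(6/5) = -268353/156250000 m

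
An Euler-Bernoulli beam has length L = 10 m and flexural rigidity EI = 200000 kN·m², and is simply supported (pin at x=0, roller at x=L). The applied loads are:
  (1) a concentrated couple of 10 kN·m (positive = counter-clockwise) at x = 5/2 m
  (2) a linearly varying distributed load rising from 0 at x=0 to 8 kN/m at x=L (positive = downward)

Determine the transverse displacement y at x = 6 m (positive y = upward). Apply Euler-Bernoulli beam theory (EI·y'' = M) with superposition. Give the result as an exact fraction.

y(6) = -69251/30000000 m

Load 1 — applied couple M₀=10 kN·m at a=5/2 m (b=L-a=15/2):
  y_1 = (M₀x³/(6L)-M₀(x-a)²/2+C₁x)/EI  [x>a] with C₁=M₀(3b²-L²)/(6L)=275/24 = (10·6³/(6·10)-10·(6-(5/2))²/2+(275/24)·6)/200000 = 87/400000 m
Load 2 — triangular load w₀=8 kN/m (0→w₀ over full span):
  y_2 = -w₀x(7L⁴-10L²x²+3x⁴)/(360LEI) = -8·6·(7·10⁴-10·10²·6²+3·6⁴)/(360·10·200000) = -592/234375 m
Superposition: y = Σ y_i = -69251/30000000 m ≈ -0.002308 m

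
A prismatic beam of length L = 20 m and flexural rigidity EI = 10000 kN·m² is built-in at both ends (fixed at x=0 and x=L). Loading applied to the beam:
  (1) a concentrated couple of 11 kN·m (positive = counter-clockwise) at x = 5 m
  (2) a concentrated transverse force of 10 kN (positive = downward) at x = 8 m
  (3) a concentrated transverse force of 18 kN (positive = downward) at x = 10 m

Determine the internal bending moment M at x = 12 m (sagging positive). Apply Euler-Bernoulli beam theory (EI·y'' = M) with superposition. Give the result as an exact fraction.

M(12) = 13779/400 kN·m

Load 1 — applied couple M₀=11 kN·m at a=5 m (b=L-a=15):
  M_1 = R_Ax - M_A - M₀  [x>a] with R_A=99/160, M_A=-33/16 = (99/160)·12 - (-33/16) - 11 = -121/80 kN·m
Load 2 — point force P=10 kN at a=8 m (b=L-a=12):
  M_2 = Pa²(a+3b)(L-x)/L³ - Pa²b/L²  [x>a] = 10·8²·(8+3·12)·(20-12)/20³ - 10·8²·12/20² = 224/25 kN·m
Load 3 — point force P=18 kN at a=10 m (b=L-a=10):
  M_3 = Pa²(a+3b)(L-x)/L³ - Pa²b/L²  [x>a] = 18·10²·(10+3·10)·(20-12)/20³ - 18·10²·10/20² = 27 kN·m
Superposition: M = Σ M_i = 13779/400 kN·m ≈ 34.447500 kN·m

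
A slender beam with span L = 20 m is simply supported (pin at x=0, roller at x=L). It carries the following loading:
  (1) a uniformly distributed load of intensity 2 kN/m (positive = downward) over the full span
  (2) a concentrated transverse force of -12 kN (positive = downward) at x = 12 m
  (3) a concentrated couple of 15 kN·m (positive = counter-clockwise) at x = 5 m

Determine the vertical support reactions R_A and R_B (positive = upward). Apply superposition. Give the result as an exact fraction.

R_A = 319/20 kN, R_B = 241/20 kN

Load 1 — uniform load w=2 kN/m over full span:
  R_A = wL/2 = 2·20/2 = 20 kN
  R_B = wL/2 = 2·20/2 = 20 kN
Load 2 — point force P=-12 kN at a=12 m (b=L-a=8):
  R_A = Pb/L = (-12)·8/20 = -24/5 kN
  R_B = Pa/L = (-12)·12/20 = -36/5 kN
Load 3 — applied couple M₀=15 kN·m at a=5 m (b=L-a=15):
  R_A = M₀/L = 15/20 = 3/4 kN
  R_B = -M₀/L = -15/20 = -3/4 kN
Superposition: R_A = 319/20 kN, R_B = 241/20 kN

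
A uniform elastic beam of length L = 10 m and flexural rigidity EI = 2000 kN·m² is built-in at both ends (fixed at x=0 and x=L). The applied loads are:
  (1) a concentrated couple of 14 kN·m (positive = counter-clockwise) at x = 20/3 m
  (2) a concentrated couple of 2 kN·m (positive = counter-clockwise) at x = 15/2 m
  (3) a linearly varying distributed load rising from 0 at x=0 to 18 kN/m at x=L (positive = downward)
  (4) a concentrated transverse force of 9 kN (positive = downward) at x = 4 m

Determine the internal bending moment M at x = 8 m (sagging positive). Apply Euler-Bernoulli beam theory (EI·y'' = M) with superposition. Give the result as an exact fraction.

M(8) = -13387/3000 kN·m

Load 1 — applied couple M₀=14 kN·m at a=20/3 m (b=L-a=10/3):
  M_1 = R_Ax - M_A - M₀  [x>a] with R_A=28/15, M_A=14/3 = (28/15)·8 - (14/3) - 14 = -56/15 kN·m
Load 2 — applied couple M₀=2 kN·m at a=15/2 m (b=L-a=5/2):
  M_2 = R_Ax - M_A - M₀  [x>a] with R_A=9/40, M_A=5/8 = (9/40)·8 - (5/8) - 2 = -33/40 kN·m
Load 3 — triangular load w₀=18 kN/m (0→w₀ over full span):
  M_3 = 3w₀Lx/20 - w₀L²/30 - w₀x³/(6L) = 3·18·10·8/20 - 18·10²/30 - 18·8³/(6·10) = 12/5 kN·m
Load 4 — point force P=9 kN at a=4 m (b=L-a=6):
  M_4 = Pa²(a+3b)(L-x)/L³ - Pa²b/L²  [x>a] = 9·4²·(4+3·6)·(10-8)/10³ - 9·4²·6/10² = -288/125 kN·m
Superposition: M = Σ M_i = -13387/3000 kN·m ≈ -4.462333 kN·m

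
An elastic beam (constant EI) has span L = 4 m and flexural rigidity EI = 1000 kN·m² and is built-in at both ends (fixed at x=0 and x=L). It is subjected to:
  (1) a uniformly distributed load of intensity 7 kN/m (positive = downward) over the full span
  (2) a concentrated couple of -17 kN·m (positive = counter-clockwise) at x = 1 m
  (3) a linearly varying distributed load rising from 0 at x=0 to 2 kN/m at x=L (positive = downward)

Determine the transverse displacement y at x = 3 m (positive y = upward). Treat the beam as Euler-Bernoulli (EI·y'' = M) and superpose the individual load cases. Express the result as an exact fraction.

y(3) = -1567/320000 m

Load 1 — uniform load w=7 kN/m over full span:
  y_1 = -wx²(L-x)²/(24EI) = -7·3²·(4-3)²/(24·1000) = -21/8000 m
Load 2 — applied couple M₀=-17 kN·m at a=1 m (b=L-a=3):
  y_2 = (R_Ax³/6 - M_Ax²/2 - M₀(x-a)²/2)/EI  [x>a] with R_A=-153/32, M_A=51/16 = ((-153/32)·3³/6 - (51/16)·3²/2 - (-17)·(3-1)²/2)/1000 = -119/64000 m
Load 3 — triangular load w₀=2 kN/m (0→w₀ over full span):
  y_3 = -w₀x²(L-x)²(x+2L)/(120LEI) = -2·3²·(4-3)²·(3+2·4)/(120·4·1000) = -33/80000 m
Superposition: y = Σ y_i = -1567/320000 m ≈ -0.004897 m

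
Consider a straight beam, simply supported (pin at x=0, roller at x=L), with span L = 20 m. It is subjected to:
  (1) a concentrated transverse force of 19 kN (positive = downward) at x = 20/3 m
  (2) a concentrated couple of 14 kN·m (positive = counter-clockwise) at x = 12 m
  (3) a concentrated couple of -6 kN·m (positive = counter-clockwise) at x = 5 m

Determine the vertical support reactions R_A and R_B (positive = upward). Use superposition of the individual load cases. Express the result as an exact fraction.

R_A = 196/15 kN, R_B = 89/15 kN

Load 1 — point force P=19 kN at a=20/3 m (b=L-a=40/3):
  R_A = Pb/L = 19·(40/3)/20 = 38/3 kN
  R_B = Pa/L = 19·(20/3)/20 = 19/3 kN
Load 2 — applied couple M₀=14 kN·m at a=12 m (b=L-a=8):
  R_A = M₀/L = 14/20 = 7/10 kN
  R_B = -M₀/L = -14/20 = -7/10 kN
Load 3 — applied couple M₀=-6 kN·m at a=5 m (b=L-a=15):
  R_A = M₀/L = (-6)/20 = -3/10 kN
  R_B = -M₀/L = -(-6)/20 = 3/10 kN
Superposition: R_A = 196/15 kN, R_B = 89/15 kN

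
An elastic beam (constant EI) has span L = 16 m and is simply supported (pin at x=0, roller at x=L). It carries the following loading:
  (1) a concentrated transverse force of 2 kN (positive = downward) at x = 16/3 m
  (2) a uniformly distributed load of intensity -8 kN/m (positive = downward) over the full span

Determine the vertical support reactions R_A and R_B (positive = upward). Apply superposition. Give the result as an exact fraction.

Load 1 — point force P=2 kN at a=16/3 m (b=L-a=32/3):
  R_A = Pb/L = 2·(32/3)/16 = 4/3 kN
  R_B = Pa/L = 2·(16/3)/16 = 2/3 kN
Load 2 — uniform load w=-8 kN/m over full span:
  R_A = wL/2 = (-8)·16/2 = -64 kN
  R_B = wL/2 = (-8)·16/2 = -64 kN
Superposition: R_A = -188/3 kN, R_B = -190/3 kN

R_A = -188/3 kN, R_B = -190/3 kN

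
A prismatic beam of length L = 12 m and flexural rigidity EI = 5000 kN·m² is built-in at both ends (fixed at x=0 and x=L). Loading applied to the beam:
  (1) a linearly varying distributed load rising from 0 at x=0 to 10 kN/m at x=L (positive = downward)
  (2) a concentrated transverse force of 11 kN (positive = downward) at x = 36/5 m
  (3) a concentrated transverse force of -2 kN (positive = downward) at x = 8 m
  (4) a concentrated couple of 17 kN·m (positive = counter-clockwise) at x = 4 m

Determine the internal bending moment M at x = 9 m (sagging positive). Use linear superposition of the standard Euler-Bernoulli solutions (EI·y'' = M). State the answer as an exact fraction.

Load 1 — triangular load w₀=10 kN/m (0→w₀ over full span):
  M_1 = 3w₀Lx/20 - w₀L²/30 - w₀x³/(6L) = 3·10·12·9/20 - 10·12²/30 - 10·9³/(6·12) = 51/4 kN·m
Load 2 — point force P=11 kN at a=36/5 m (b=L-a=24/5):
  M_2 = Pa²(a+3b)(L-x)/L³ - Pa²b/L²  [x>a] = 11·(36/5)²·((36/5)+3·(24/5))·(12-9)/12³ - 11·(36/5)²·(24/5)/12² = 297/125 kN·m
Load 3 — point force P=-2 kN at a=8 m (b=L-a=4):
  M_3 = Pa²(a+3b)(L-x)/L³ - Pa²b/L²  [x>a] = (-2)·8²·(8+3·4)·(12-9)/12³ - (-2)·8²·4/12² = -8/9 kN·m
Load 4 — applied couple M₀=17 kN·m at a=4 m (b=L-a=8):
  M_4 = R_Ax - M_A - M₀  [x>a] with R_A=17/9, M_A=0 = (17/9)·9 - 0 - 17 = 0 kN·m
Superposition: M = Σ M_i = 64067/4500 kN·m ≈ 14.237111 kN·m

M(9) = 64067/4500 kN·m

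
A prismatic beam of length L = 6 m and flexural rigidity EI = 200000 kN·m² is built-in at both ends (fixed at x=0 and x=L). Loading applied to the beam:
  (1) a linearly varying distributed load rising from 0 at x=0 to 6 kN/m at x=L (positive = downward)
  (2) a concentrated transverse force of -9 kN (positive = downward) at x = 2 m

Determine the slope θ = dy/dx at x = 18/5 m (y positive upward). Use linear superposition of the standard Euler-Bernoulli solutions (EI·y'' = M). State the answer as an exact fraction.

Load 1 — triangular load w₀=6 kN/m (0→w₀ over full span):
  θ_1 = -w₀(2x(L-x)(L-2x)(x+2L)+x²(L-x)²)/(120LEI) = -6·(2·(18/5)·(6-(18/5))·(6-2·(18/5))·((18/5)+2·6)+(18/5)²·(6-(18/5))²)/(120·6·200000) = 81/7812500 rad
Load 2 — point force P=-9 kN at a=2 m (b=L-a=4):
  θ_2 = Pa²(L-x)(2bL-(3b+a)(L-x))/(2L³EI)  [x>a] = (-9)·2²·(6-(18/5))·(2·4·6-(3·4+2)·(6-(18/5)))/(2·6³·200000) = -9/625000 rad
Superposition: θ = Σ θ_i = -63/15625000 rad ≈ -0.000004 rad

θ(18/5) = -63/15625000 rad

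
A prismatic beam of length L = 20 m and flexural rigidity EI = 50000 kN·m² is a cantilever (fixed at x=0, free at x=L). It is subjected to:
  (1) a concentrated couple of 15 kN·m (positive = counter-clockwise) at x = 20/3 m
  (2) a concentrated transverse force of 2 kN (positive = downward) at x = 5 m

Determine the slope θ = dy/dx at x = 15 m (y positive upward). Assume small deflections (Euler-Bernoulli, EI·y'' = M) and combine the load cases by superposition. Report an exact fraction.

θ(15) = 3/2000 rad

Load 1 — applied couple M₀=15 kN·m at a=20/3 m (b=L-a=40/3):
  θ_1 = M₀a/EI  [x>a] = 15·(20/3)/50000 = 1/500 rad
Load 2 — point force P=2 kN at a=5 m (b=L-a=15):
  θ_2 = -Pa²/(2EI)  [x>a] = -2·5²/(2·50000) = -1/2000 rad
Superposition: θ = Σ θ_i = 3/2000 rad ≈ 0.001500 rad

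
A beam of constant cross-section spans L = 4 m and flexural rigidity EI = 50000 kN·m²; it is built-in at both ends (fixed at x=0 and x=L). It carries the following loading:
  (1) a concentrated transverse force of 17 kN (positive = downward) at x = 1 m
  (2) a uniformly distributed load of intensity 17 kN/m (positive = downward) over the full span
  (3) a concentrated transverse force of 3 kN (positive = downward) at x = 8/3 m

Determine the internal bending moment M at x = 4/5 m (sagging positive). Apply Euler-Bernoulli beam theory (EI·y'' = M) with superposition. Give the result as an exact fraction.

Load 1 — point force P=17 kN at a=1 m (b=L-a=3):
  M_1 = Pb²(3a+b)x/L³ - Pab²/L²  [x≤a] = 17·3²·(3·1+3)·(4/5)/4³ - 17·1·3²/4² = 153/80 kN·m
Load 2 — uniform load w=17 kN/m over full span:
  M_2 = wLx/2 - wL²/12 - wx²/2 = 17·4·(4/5)/2 - 17·4²/12 - 17·(4/5)²/2 = -68/75 kN·m
Load 3 — point force P=3 kN at a=8/3 m (b=L-a=4/3):
  M_3 = Pb²(3a+b)x/L³ - Pab²/L²  [x≤a] = 3·(4/3)²·(3·(8/3)+(4/3))·(4/5)/4³ - 3·(8/3)·(4/3)²/4² = -4/15 kN·m
Superposition: M = Σ M_i = 887/1200 kN·m ≈ 0.739167 kN·m

M(4/5) = 887/1200 kN·m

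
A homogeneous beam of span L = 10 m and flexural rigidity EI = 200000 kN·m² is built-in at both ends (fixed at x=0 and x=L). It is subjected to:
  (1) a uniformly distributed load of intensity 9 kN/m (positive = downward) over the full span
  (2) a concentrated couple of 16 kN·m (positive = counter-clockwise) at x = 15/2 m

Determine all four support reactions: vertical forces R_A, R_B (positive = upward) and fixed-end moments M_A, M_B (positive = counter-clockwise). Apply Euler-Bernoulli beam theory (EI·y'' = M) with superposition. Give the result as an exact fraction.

Load 1 — uniform load w=9 kN/m over full span:
  R_A = wL/2 = 9·10/2 = 45 kN
  M_A = wL²/12 = 9·10²/12 = 75 kN·m
  R_B = wL/2 = 9·10/2 = 45 kN
  M_B = -wL²/12 = -9·10²/12 = -75 kN·m
Load 2 — applied couple M₀=16 kN·m at a=15/2 m (b=L-a=5/2):
  R_A = 6M₀ab/L³ = 6·16·(15/2)·(5/2)/10³ = 9/5 kN
  M_A = M₀b(2a-b)/L² = 16·(5/2)·(2·(15/2)-(5/2))/10² = 5 kN·m
  R_B = -6M₀ab/L³ = -6·16·(15/2)·(5/2)/10³ = -9/5 kN
  M_B = M₀a(2b-a)/L² = 16·(15/2)·(2·(5/2)-(15/2))/10² = -3 kN·m
Superposition: R_A = 234/5 kN, M_A = 80 kN·m, R_B = 216/5 kN, M_B = -78 kN·m

R_A = 234/5 kN, M_A = 80 kN·m, R_B = 216/5 kN, M_B = -78 kN·m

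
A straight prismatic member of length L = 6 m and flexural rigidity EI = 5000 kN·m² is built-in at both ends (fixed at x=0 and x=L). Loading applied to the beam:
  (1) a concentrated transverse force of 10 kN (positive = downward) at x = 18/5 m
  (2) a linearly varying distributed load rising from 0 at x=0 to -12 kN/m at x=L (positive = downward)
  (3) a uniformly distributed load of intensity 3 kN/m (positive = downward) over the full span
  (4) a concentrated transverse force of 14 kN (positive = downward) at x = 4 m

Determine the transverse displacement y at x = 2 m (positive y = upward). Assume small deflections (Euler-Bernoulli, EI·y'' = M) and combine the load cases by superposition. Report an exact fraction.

y(2) = -1898/1265625 m

Load 1 — point force P=10 kN at a=18/5 m (b=L-a=12/5):
  y_1 = -Pb²x²(3aL-(3a+b)x)/(6L³EI)  [x≤a] = -10·(12/5)²·2²·(3·(18/5)·6-(3·(18/5)+(12/5))·2)/(6·6³·5000) = -64/46875 m
Load 2 — triangular load w₀=-12 kN/m (0→w₀ over full span):
  y_2 = -w₀x²(L-x)²(x+2L)/(120LEI) = -(-12)·2²·(6-2)²·(2+2·6)/(120·6·5000) = 28/9375 m
Load 3 — uniform load w=3 kN/m over full span:
  y_3 = -wx²(L-x)²/(24EI) = -3·2²·(6-2)²/(24·5000) = -1/625 m
Load 4 — point force P=14 kN at a=4 m (b=L-a=2):
  y_4 = -Pb²x²(3aL-(3a+b)x)/(6L³EI)  [x≤a] = -14·2²·2²·(3·4·6-(3·4+2)·2)/(6·6³·5000) = -77/50625 m
Superposition: y = Σ y_i = -1898/1265625 m ≈ -0.001500 m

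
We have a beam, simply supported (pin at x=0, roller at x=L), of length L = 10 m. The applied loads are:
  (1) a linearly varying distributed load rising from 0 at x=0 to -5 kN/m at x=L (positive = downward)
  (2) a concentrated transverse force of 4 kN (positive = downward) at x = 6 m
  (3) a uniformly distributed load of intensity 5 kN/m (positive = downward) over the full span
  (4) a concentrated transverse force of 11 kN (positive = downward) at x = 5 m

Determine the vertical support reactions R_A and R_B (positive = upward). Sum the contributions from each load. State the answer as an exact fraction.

R_A = 713/30 kN, R_B = 487/30 kN

Load 1 — triangular load w₀=-5 kN/m (0→w₀ over full span):
  R_A = w₀L/6 = (-5)·10/6 = -25/3 kN
  R_B = w₀L/3 = (-5)·10/3 = -50/3 kN
Load 2 — point force P=4 kN at a=6 m (b=L-a=4):
  R_A = Pb/L = 4·4/10 = 8/5 kN
  R_B = Pa/L = 4·6/10 = 12/5 kN
Load 3 — uniform load w=5 kN/m over full span:
  R_A = wL/2 = 5·10/2 = 25 kN
  R_B = wL/2 = 5·10/2 = 25 kN
Load 4 — point force P=11 kN at a=5 m (b=L-a=5):
  R_A = Pb/L = 11·5/10 = 11/2 kN
  R_B = Pa/L = 11·5/10 = 11/2 kN
Superposition: R_A = 713/30 kN, R_B = 487/30 kN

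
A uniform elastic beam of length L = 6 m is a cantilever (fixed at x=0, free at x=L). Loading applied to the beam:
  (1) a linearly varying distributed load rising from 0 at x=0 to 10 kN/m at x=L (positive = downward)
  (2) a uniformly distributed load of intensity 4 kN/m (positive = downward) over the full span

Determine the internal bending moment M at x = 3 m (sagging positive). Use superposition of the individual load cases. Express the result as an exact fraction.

M(3) = -111/2 kN·m

Load 1 — triangular load w₀=10 kN/m (0→w₀ over full span):
  M_1 = w₀Lx/2 - w₀L²/3 - w₀x³/(6L) = 10·6·3/2 - 10·6²/3 - 10·3³/(6·6) = -75/2 kN·m
Load 2 — uniform load w=4 kN/m over full span:
  M_2 = -w(L-x)²/2 = -4·(6-3)²/2 = -18 kN·m
Superposition: M = Σ M_i = -111/2 kN·m ≈ -55.500000 kN·m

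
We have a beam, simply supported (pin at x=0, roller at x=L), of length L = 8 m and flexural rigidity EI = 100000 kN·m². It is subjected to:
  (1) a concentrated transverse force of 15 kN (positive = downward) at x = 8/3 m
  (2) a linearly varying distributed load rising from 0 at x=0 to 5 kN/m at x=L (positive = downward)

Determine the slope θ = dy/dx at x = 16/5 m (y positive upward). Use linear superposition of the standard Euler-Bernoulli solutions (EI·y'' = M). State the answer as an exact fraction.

θ(16/5) = -3013/10546875 rad

Load 1 — point force P=15 kN at a=8/3 m (b=L-a=16/3):
  θ_1 = -Pa(2L²-6Lx+3x²+a²)/(6LEI)  [x>a] = -15·(8/3)·(2·8²-6·8·(16/5)+3·(16/5)²+(8/3)²)/(6·8·100000) = -43/421875 rad
Load 2 — triangular load w₀=5 kN/m (0→w₀ over full span):
  θ_2 = -w₀(7L⁴-30L²x²+15x⁴)/(360LEI) = -5·(7·8⁴-30·8²·(16/5)²+15·(16/5)⁴)/(360·8·100000) = -646/3515625 rad
Superposition: θ = Σ θ_i = -3013/10546875 rad ≈ -0.000286 rad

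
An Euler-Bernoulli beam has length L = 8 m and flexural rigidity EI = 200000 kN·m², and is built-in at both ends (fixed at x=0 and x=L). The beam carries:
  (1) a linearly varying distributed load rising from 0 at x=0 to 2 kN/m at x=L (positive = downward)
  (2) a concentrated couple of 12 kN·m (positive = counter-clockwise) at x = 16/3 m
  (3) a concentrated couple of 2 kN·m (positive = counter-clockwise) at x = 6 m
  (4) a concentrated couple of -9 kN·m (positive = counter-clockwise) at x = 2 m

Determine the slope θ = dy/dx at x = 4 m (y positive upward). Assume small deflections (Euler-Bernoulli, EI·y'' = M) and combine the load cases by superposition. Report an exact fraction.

Load 1 — triangular load w₀=2 kN/m (0→w₀ over full span):
  θ_1 = -w₀(2x(L-x)(L-2x)(x+2L)+x²(L-x)²)/(120LEI) = -2·(2·4·(8-4)·(8-2·4)·(4+2·8)+4²·(8-4)²)/(120·8·200000) = -1/375000 rad
Load 2 — applied couple M₀=12 kN·m at a=16/3 m (b=L-a=8/3):
  θ_2 = (R_Ax²/2 - M_Ax)/EI  [x≤a] with R_A=2, M_A=4 = (2·4²/2 - 4·4)/200000 = 0 rad
Load 3 — applied couple M₀=2 kN·m at a=6 m (b=L-a=2):
  θ_3 = (R_Ax²/2 - M_Ax)/EI  [x≤a] with R_A=9/32, M_A=5/8 = ((9/32)·4²/2 - (5/8)·4)/200000 = -1/800000 rad
Load 4 — applied couple M₀=-9 kN·m at a=2 m (b=L-a=6):
  θ_4 = (R_Ax²/2 - M_Ax - M₀(x-a))/EI  [x>a] with R_A=-81/64, M_A=27/16 = ((-81/64)·4²/2 - (27/16)·4 - (-9)·(4-2))/200000 = 9/1600000 rad
Superposition: θ = Σ θ_i = 41/24000000 rad ≈ 0.000002 rad

θ(4) = 41/24000000 rad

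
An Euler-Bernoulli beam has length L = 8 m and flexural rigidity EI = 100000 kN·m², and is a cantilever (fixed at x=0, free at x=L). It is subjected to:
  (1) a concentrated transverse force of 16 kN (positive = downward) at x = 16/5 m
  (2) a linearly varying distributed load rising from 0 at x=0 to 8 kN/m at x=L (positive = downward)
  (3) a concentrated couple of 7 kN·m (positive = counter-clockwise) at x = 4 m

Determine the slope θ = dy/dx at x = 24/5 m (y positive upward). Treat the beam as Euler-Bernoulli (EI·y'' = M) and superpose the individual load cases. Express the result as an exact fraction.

θ(24/5) = -82281/15625000 rad

Load 1 — point force P=16 kN at a=16/5 m (b=L-a=24/5):
  θ_1 = -Pa²/(2EI)  [x>a] = -16·(16/5)²/(2·100000) = -64/78125 rad
Load 2 — triangular load w₀=8 kN/m (0→w₀ over full span):
  θ_2 = (w₀Lx²/4-w₀L²x/3-w₀x⁴/(24L))/EI = (8·8·(24/5)²/4-8·8²·(24/5)/3-8·(24/5)⁴/(24·8))/100000 = -9232/1953125 rad
Load 3 — applied couple M₀=7 kN·m at a=4 m (b=L-a=4):
  θ_3 = M₀a/EI  [x>a] = 7·4/100000 = 7/25000 rad
Superposition: θ = Σ θ_i = -82281/15625000 rad ≈ -0.005266 rad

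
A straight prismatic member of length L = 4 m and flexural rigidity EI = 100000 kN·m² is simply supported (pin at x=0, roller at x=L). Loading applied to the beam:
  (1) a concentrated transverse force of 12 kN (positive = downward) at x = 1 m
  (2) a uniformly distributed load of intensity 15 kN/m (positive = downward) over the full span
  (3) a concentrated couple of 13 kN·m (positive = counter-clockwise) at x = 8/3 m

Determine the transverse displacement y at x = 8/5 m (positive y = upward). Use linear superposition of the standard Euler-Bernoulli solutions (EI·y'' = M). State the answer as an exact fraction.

y(8/5) = -36973/56250000 m

Load 1 — point force P=12 kN at a=1 m (b=L-a=3):
  y_1 = -Pa(L-x)(2Lx-a²-x²)/(6LEI)  [x>a] = -12·1·(4-(8/5))·(2·4·(8/5)-1²-(8/5)²)/(6·4·100000) = -693/6250000 m
Load 2 — uniform load w=15 kN/m over full span:
  y_2 = -wx(L³-2Lx²+x³)/(24EI) = -15·(8/5)·(4³-2·4·(8/5)²+(8/5)³)/(24·100000) = -186/390625 m
Load 3 — applied couple M₀=13 kN·m at a=8/3 m (b=L-a=4/3):
  y_3 = (M₀x³/(6L)+C₁x)/EI  [x≤a] with C₁=M₀(3b²-L²)/(6L)=-52/9 = (13·(8/5)³/(6·4)+(-52/9)·(8/5))/100000 = -247/3515625 m
Superposition: y = Σ y_i = -36973/56250000 m ≈ -0.000657 m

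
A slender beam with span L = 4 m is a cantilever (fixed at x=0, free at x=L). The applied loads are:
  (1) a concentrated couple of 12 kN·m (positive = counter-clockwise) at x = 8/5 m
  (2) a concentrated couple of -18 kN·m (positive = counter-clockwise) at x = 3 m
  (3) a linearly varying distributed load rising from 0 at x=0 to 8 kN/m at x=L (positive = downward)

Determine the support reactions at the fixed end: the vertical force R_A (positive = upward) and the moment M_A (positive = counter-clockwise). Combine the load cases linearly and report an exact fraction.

Load 1 — applied couple M₀=12 kN·m at a=8/5 m (b=L-a=12/5):
  R_A = 0 kN
  M_A = -M₀ = -12 kN·m
Load 2 — applied couple M₀=-18 kN·m at a=3 m (b=L-a=1):
  R_A = 0 kN
  M_A = -M₀ = -(-18) = 18 kN·m
Load 3 — triangular load w₀=8 kN/m (0→w₀ over full span):
  R_A = w₀L/2 = 8·4/2 = 16 kN
  M_A = w₀L²/3 = 8·4²/3 = 128/3 kN·m
Superposition: R_A = 16 kN, M_A = 146/3 kN·m

R_A = 16 kN, M_A = 146/3 kN·m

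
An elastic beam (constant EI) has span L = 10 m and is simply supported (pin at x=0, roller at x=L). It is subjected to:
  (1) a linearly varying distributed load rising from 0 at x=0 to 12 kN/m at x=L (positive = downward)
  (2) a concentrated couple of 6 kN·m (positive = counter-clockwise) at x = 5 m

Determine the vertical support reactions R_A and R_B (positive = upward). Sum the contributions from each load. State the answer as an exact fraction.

R_A = 103/5 kN, R_B = 197/5 kN

Load 1 — triangular load w₀=12 kN/m (0→w₀ over full span):
  R_A = w₀L/6 = 12·10/6 = 20 kN
  R_B = w₀L/3 = 12·10/3 = 40 kN
Load 2 — applied couple M₀=6 kN·m at a=5 m (b=L-a=5):
  R_A = M₀/L = 6/10 = 3/5 kN
  R_B = -M₀/L = -6/10 = -3/5 kN
Superposition: R_A = 103/5 kN, R_B = 197/5 kN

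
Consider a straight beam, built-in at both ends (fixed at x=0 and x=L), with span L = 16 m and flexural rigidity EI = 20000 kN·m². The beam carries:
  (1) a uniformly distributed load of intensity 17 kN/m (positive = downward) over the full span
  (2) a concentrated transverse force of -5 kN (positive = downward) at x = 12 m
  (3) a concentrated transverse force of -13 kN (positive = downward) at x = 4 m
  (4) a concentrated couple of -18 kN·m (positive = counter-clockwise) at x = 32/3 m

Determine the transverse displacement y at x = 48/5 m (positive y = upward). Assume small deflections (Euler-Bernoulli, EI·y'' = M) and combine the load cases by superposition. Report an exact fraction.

y(48/5) = -143557/1171875 m

Load 1 — uniform load w=17 kN/m over full span:
  y_1 = -wx²(L-x)²/(24EI) = -17·(48/5)²·(16-(48/5))²/(24·20000) = -52224/390625 m
Load 2 — point force P=-5 kN at a=12 m (b=L-a=4):
  y_2 = -Pb²x²(3aL-(3a+b)x)/(6L³EI)  [x≤a] = -(-5)·4²·(48/5)²·(3·12·16-(3·12+4)·(48/5))/(6·16³·20000) = 9/3125 m
Load 3 — point force P=-13 kN at a=4 m (b=L-a=12):
  y_3 = -Pa²(L-x)²(3bL-(3b+a)(L-x))/(6L³EI)  [x>a] = -(-13)·4²·(16-(48/5))²·(3·12·16-(3·12+4)·(16-(48/5)))/(6·16³·20000) = 52/9375 m
Load 4 — applied couple M₀=-18 kN·m at a=32/3 m (b=L-a=16/3):
  y_4 = (R_Ax³/6 - M_Ax²/2)/EI  [x≤a] with R_A=-3/2, M_A=-6 = ((-3/2)·(48/5)³/6 - (-6)·(48/5)²/2)/20000 = 216/78125 m
Superposition: y = Σ y_i = -143557/1171875 m ≈ -0.122502 m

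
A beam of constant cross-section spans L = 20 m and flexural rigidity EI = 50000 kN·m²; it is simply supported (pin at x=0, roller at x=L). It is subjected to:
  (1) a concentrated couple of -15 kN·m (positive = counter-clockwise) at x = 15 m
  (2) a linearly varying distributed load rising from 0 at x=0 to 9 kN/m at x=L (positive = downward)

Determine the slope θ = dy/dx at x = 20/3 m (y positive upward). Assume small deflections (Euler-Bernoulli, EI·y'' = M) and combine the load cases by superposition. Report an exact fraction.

θ(20/3) = -6449/432000 rad

Load 1 — applied couple M₀=-15 kN·m at a=15 m (b=L-a=5):
  θ_1 = (M₀x²/(2L)+C₁)/EI  [x≤a] with C₁=M₀(3b²-L²)/(6L)=325/8 = ((-15)·(20/3)²/(2·20)+(325/8))/50000 = 23/48000 rad
Load 2 — triangular load w₀=9 kN/m (0→w₀ over full span):
  θ_2 = -w₀(7L⁴-30L²x²+15x⁴)/(360LEI) = -9·(7·20⁴-30·20²·(20/3)²+15·(20/3)⁴)/(360·20·50000) = -52/3375 rad
Superposition: θ = Σ θ_i = -6449/432000 rad ≈ -0.014928 rad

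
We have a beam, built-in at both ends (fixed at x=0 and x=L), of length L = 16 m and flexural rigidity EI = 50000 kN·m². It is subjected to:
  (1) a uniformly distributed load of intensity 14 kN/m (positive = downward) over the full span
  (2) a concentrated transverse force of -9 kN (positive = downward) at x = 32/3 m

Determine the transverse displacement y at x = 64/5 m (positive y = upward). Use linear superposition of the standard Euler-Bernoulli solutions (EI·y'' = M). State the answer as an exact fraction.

y(64/5) = -318464/17578125 m

Load 1 — uniform load w=14 kN/m over full span:
  y_1 = -wx²(L-x)²/(24EI) = -14·(64/5)²·(16-(64/5))²/(24·50000) = -114688/5859375 m
Load 2 — point force P=-9 kN at a=32/3 m (b=L-a=16/3):
  y_2 = -Pa²(L-x)²(3bL-(3b+a)(L-x))/(6L³EI)  [x>a] = -(-9)·(32/3)²·(16-(64/5))²·(3·(16/3)·16-(3·(16/3)+(32/3))·(16-(64/5)))/(6·16³·50000) = 1024/703125 m
Superposition: y = Σ y_i = -318464/17578125 m ≈ -0.018117 m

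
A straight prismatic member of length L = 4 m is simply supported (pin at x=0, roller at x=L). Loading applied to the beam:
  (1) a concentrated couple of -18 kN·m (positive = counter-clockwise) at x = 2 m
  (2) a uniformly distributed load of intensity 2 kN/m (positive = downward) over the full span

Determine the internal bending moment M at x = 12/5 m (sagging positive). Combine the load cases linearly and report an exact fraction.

M(12/5) = 276/25 kN·m

Load 1 — applied couple M₀=-18 kN·m at a=2 m (b=L-a=2):
  M_1 = M₀x/L - M₀  [x>a] = (-18)·(12/5)/4 - (-18) = 36/5 kN·m
Load 2 — uniform load w=2 kN/m over full span:
  M_2 = wx(L-x)/2 = 2·(12/5)·(4-(12/5))/2 = 96/25 kN·m
Superposition: M = Σ M_i = 276/25 kN·m ≈ 11.040000 kN·m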